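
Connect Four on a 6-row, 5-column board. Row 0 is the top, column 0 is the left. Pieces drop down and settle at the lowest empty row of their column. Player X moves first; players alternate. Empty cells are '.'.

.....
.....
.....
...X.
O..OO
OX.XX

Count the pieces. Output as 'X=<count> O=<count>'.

X=4 O=4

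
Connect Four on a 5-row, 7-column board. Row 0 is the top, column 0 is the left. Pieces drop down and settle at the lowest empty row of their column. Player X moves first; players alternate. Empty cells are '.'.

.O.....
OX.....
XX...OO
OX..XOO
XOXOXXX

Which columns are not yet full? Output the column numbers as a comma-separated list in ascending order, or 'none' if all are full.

Answer: 0,2,3,4,5,6

Derivation:
col 0: top cell = '.' → open
col 1: top cell = 'O' → FULL
col 2: top cell = '.' → open
col 3: top cell = '.' → open
col 4: top cell = '.' → open
col 5: top cell = '.' → open
col 6: top cell = '.' → open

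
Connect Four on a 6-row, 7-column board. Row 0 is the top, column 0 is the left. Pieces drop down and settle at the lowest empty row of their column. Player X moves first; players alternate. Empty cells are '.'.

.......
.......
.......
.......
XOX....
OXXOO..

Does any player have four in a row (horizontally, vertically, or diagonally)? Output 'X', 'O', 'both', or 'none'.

none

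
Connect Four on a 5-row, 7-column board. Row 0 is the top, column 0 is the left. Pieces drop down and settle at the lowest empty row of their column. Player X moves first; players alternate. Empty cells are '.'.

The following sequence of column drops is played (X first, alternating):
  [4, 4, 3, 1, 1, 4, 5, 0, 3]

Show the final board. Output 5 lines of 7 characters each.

Answer: .......
.......
....O..
.X.XO..
OO.XXX.

Derivation:
Move 1: X drops in col 4, lands at row 4
Move 2: O drops in col 4, lands at row 3
Move 3: X drops in col 3, lands at row 4
Move 4: O drops in col 1, lands at row 4
Move 5: X drops in col 1, lands at row 3
Move 6: O drops in col 4, lands at row 2
Move 7: X drops in col 5, lands at row 4
Move 8: O drops in col 0, lands at row 4
Move 9: X drops in col 3, lands at row 3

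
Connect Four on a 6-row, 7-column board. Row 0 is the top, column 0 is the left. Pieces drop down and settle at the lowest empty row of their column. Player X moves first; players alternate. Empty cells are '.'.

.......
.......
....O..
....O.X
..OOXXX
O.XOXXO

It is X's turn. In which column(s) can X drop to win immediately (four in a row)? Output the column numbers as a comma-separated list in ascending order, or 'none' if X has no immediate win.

col 0: drop X → no win
col 1: drop X → no win
col 2: drop X → no win
col 3: drop X → no win
col 4: drop X → no win
col 5: drop X → no win
col 6: drop X → no win

Answer: none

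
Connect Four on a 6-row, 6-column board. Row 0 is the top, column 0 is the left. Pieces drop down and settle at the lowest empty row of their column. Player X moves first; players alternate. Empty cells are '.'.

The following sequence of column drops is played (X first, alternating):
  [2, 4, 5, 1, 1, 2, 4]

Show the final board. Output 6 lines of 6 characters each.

Move 1: X drops in col 2, lands at row 5
Move 2: O drops in col 4, lands at row 5
Move 3: X drops in col 5, lands at row 5
Move 4: O drops in col 1, lands at row 5
Move 5: X drops in col 1, lands at row 4
Move 6: O drops in col 2, lands at row 4
Move 7: X drops in col 4, lands at row 4

Answer: ......
......
......
......
.XO.X.
.OX.OX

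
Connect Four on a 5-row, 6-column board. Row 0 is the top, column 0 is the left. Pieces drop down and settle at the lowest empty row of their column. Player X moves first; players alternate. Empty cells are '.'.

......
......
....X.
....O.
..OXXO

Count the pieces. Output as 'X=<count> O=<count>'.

X=3 O=3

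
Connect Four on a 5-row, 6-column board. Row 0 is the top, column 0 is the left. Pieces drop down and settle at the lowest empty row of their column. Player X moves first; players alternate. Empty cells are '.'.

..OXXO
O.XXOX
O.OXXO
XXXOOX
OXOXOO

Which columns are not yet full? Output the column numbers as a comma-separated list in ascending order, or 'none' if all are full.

Answer: 0,1

Derivation:
col 0: top cell = '.' → open
col 1: top cell = '.' → open
col 2: top cell = 'O' → FULL
col 3: top cell = 'X' → FULL
col 4: top cell = 'X' → FULL
col 5: top cell = 'O' → FULL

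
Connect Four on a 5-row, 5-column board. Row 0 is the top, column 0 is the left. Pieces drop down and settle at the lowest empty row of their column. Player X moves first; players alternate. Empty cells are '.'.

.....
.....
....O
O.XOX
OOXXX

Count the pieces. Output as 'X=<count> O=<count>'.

X=5 O=5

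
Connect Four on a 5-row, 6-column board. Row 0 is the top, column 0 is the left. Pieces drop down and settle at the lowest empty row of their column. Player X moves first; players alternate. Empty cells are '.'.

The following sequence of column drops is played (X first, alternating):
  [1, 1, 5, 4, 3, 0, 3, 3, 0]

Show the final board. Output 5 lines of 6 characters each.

Move 1: X drops in col 1, lands at row 4
Move 2: O drops in col 1, lands at row 3
Move 3: X drops in col 5, lands at row 4
Move 4: O drops in col 4, lands at row 4
Move 5: X drops in col 3, lands at row 4
Move 6: O drops in col 0, lands at row 4
Move 7: X drops in col 3, lands at row 3
Move 8: O drops in col 3, lands at row 2
Move 9: X drops in col 0, lands at row 3

Answer: ......
......
...O..
XO.X..
OX.XOX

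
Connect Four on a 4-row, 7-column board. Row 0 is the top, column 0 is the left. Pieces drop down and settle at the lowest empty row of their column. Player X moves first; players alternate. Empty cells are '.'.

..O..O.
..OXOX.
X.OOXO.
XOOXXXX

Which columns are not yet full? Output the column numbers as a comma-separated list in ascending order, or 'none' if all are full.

Answer: 0,1,3,4,6

Derivation:
col 0: top cell = '.' → open
col 1: top cell = '.' → open
col 2: top cell = 'O' → FULL
col 3: top cell = '.' → open
col 4: top cell = '.' → open
col 5: top cell = 'O' → FULL
col 6: top cell = '.' → open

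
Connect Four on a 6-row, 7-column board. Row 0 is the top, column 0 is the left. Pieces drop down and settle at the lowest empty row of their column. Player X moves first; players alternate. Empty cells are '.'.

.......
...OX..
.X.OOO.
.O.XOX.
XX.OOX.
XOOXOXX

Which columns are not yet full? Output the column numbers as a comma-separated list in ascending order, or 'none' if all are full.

Answer: 0,1,2,3,4,5,6

Derivation:
col 0: top cell = '.' → open
col 1: top cell = '.' → open
col 2: top cell = '.' → open
col 3: top cell = '.' → open
col 4: top cell = '.' → open
col 5: top cell = '.' → open
col 6: top cell = '.' → open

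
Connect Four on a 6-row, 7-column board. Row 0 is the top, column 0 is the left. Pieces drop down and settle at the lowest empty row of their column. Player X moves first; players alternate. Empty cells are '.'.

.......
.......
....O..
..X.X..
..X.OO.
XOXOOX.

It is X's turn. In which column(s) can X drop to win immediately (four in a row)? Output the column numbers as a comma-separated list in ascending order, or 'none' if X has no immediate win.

col 0: drop X → no win
col 1: drop X → no win
col 2: drop X → WIN!
col 3: drop X → no win
col 4: drop X → no win
col 5: drop X → no win
col 6: drop X → no win

Answer: 2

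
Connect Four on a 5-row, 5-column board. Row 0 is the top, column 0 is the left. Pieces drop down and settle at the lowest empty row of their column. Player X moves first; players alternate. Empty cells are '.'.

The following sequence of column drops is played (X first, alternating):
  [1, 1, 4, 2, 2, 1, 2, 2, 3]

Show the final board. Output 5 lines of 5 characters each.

Answer: .....
..O..
.OX..
.OX..
.XOXX

Derivation:
Move 1: X drops in col 1, lands at row 4
Move 2: O drops in col 1, lands at row 3
Move 3: X drops in col 4, lands at row 4
Move 4: O drops in col 2, lands at row 4
Move 5: X drops in col 2, lands at row 3
Move 6: O drops in col 1, lands at row 2
Move 7: X drops in col 2, lands at row 2
Move 8: O drops in col 2, lands at row 1
Move 9: X drops in col 3, lands at row 4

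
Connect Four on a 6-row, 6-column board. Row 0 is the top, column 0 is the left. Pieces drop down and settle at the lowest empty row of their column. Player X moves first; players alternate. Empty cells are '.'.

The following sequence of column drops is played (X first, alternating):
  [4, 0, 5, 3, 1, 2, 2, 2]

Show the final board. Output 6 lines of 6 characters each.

Answer: ......
......
......
..O...
..X...
OXOOXX

Derivation:
Move 1: X drops in col 4, lands at row 5
Move 2: O drops in col 0, lands at row 5
Move 3: X drops in col 5, lands at row 5
Move 4: O drops in col 3, lands at row 5
Move 5: X drops in col 1, lands at row 5
Move 6: O drops in col 2, lands at row 5
Move 7: X drops in col 2, lands at row 4
Move 8: O drops in col 2, lands at row 3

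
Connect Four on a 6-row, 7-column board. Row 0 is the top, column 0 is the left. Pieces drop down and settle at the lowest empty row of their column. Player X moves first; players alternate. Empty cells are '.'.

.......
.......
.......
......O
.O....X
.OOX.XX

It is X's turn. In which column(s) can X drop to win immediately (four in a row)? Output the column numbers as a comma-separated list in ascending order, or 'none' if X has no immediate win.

Answer: 4

Derivation:
col 0: drop X → no win
col 1: drop X → no win
col 2: drop X → no win
col 3: drop X → no win
col 4: drop X → WIN!
col 5: drop X → no win
col 6: drop X → no win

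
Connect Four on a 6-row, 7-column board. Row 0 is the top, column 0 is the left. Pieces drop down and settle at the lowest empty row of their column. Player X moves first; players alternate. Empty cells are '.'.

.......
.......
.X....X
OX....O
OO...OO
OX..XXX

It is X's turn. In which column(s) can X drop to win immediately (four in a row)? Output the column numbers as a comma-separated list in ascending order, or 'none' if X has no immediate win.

col 0: drop X → no win
col 1: drop X → no win
col 2: drop X → no win
col 3: drop X → WIN!
col 4: drop X → no win
col 5: drop X → no win
col 6: drop X → no win

Answer: 3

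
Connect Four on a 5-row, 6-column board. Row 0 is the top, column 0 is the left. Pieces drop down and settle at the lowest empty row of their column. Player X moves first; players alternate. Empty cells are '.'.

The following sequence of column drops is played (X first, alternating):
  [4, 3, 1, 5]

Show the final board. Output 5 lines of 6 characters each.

Move 1: X drops in col 4, lands at row 4
Move 2: O drops in col 3, lands at row 4
Move 3: X drops in col 1, lands at row 4
Move 4: O drops in col 5, lands at row 4

Answer: ......
......
......
......
.X.OXO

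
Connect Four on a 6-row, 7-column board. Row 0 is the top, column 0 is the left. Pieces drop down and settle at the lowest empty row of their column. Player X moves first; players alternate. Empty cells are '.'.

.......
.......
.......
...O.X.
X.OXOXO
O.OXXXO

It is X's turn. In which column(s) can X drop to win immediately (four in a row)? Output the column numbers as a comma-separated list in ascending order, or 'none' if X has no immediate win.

Answer: 5

Derivation:
col 0: drop X → no win
col 1: drop X → no win
col 2: drop X → no win
col 3: drop X → no win
col 4: drop X → no win
col 5: drop X → WIN!
col 6: drop X → no win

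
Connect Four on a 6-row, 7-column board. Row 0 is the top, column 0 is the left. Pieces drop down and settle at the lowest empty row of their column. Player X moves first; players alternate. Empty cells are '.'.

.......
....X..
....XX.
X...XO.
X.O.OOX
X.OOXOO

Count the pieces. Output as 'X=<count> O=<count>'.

X=9 O=8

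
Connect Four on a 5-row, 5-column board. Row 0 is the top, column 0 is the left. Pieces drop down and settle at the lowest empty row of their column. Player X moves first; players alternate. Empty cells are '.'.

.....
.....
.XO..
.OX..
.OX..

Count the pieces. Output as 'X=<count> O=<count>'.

X=3 O=3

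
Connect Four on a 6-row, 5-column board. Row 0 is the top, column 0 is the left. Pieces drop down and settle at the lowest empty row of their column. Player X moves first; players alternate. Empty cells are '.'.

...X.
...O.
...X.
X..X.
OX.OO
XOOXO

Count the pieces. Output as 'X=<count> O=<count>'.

X=7 O=7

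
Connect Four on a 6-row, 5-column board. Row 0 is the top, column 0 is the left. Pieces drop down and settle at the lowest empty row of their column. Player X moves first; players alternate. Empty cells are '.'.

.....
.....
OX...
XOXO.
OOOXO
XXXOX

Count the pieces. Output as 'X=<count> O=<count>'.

X=8 O=8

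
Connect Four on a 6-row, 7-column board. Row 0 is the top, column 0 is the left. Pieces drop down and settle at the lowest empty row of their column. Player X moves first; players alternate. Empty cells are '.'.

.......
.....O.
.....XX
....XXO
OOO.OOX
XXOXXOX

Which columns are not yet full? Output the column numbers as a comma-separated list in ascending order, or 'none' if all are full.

col 0: top cell = '.' → open
col 1: top cell = '.' → open
col 2: top cell = '.' → open
col 3: top cell = '.' → open
col 4: top cell = '.' → open
col 5: top cell = '.' → open
col 6: top cell = '.' → open

Answer: 0,1,2,3,4,5,6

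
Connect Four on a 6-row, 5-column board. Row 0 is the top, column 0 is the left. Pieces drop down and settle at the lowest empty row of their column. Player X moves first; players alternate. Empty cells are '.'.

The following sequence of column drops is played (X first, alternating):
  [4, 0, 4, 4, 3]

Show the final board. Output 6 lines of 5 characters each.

Move 1: X drops in col 4, lands at row 5
Move 2: O drops in col 0, lands at row 5
Move 3: X drops in col 4, lands at row 4
Move 4: O drops in col 4, lands at row 3
Move 5: X drops in col 3, lands at row 5

Answer: .....
.....
.....
....O
....X
O..XX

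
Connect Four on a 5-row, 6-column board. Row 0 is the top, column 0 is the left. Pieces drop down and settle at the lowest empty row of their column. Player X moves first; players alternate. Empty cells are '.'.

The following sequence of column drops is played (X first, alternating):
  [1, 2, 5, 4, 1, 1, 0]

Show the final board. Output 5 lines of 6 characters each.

Answer: ......
......
.O....
.X....
XXO.OX

Derivation:
Move 1: X drops in col 1, lands at row 4
Move 2: O drops in col 2, lands at row 4
Move 3: X drops in col 5, lands at row 4
Move 4: O drops in col 4, lands at row 4
Move 5: X drops in col 1, lands at row 3
Move 6: O drops in col 1, lands at row 2
Move 7: X drops in col 0, lands at row 4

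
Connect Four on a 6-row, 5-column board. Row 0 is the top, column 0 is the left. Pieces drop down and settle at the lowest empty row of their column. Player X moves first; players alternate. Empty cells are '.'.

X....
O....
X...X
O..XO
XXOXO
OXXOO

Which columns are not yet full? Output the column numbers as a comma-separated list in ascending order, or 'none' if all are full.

col 0: top cell = 'X' → FULL
col 1: top cell = '.' → open
col 2: top cell = '.' → open
col 3: top cell = '.' → open
col 4: top cell = '.' → open

Answer: 1,2,3,4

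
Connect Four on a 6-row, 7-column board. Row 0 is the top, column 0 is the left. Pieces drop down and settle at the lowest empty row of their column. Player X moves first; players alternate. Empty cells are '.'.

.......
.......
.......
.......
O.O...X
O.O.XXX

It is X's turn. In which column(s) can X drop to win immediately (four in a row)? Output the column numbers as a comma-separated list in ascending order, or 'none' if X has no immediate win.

Answer: 3

Derivation:
col 0: drop X → no win
col 1: drop X → no win
col 2: drop X → no win
col 3: drop X → WIN!
col 4: drop X → no win
col 5: drop X → no win
col 6: drop X → no win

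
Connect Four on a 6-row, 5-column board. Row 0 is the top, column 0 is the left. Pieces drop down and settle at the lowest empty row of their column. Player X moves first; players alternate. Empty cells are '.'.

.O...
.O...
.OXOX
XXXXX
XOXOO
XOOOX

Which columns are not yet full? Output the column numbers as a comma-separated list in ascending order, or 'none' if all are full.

Answer: 0,2,3,4

Derivation:
col 0: top cell = '.' → open
col 1: top cell = 'O' → FULL
col 2: top cell = '.' → open
col 3: top cell = '.' → open
col 4: top cell = '.' → open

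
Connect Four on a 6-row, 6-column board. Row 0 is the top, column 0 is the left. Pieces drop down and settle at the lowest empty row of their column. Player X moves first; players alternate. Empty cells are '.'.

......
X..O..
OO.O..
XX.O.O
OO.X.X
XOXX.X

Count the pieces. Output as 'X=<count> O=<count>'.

X=9 O=9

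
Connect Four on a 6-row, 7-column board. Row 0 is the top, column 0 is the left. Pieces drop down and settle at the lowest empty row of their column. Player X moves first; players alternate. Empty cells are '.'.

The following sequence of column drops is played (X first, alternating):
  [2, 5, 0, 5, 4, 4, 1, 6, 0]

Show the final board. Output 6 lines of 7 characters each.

Move 1: X drops in col 2, lands at row 5
Move 2: O drops in col 5, lands at row 5
Move 3: X drops in col 0, lands at row 5
Move 4: O drops in col 5, lands at row 4
Move 5: X drops in col 4, lands at row 5
Move 6: O drops in col 4, lands at row 4
Move 7: X drops in col 1, lands at row 5
Move 8: O drops in col 6, lands at row 5
Move 9: X drops in col 0, lands at row 4

Answer: .......
.......
.......
.......
X...OO.
XXX.XOO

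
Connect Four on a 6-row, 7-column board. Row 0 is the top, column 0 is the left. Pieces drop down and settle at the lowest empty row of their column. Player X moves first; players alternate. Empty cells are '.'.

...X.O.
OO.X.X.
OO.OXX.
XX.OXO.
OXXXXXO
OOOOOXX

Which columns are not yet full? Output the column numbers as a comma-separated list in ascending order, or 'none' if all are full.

Answer: 0,1,2,4,6

Derivation:
col 0: top cell = '.' → open
col 1: top cell = '.' → open
col 2: top cell = '.' → open
col 3: top cell = 'X' → FULL
col 4: top cell = '.' → open
col 5: top cell = 'O' → FULL
col 6: top cell = '.' → open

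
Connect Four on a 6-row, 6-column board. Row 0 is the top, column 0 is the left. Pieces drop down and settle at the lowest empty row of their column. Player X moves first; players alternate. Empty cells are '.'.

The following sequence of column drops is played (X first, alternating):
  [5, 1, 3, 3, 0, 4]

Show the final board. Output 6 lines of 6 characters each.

Move 1: X drops in col 5, lands at row 5
Move 2: O drops in col 1, lands at row 5
Move 3: X drops in col 3, lands at row 5
Move 4: O drops in col 3, lands at row 4
Move 5: X drops in col 0, lands at row 5
Move 6: O drops in col 4, lands at row 5

Answer: ......
......
......
......
...O..
XO.XOX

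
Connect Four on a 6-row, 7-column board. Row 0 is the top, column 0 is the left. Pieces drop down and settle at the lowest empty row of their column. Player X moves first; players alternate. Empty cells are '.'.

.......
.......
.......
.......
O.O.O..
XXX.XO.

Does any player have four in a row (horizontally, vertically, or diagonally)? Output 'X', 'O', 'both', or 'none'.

none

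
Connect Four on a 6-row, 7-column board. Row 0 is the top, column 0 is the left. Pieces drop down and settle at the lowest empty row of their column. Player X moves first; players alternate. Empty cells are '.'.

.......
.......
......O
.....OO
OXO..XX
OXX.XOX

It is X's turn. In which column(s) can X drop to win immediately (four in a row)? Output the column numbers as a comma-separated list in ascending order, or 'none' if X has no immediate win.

col 0: drop X → no win
col 1: drop X → no win
col 2: drop X → no win
col 3: drop X → WIN!
col 4: drop X → no win
col 5: drop X → no win
col 6: drop X → no win

Answer: 3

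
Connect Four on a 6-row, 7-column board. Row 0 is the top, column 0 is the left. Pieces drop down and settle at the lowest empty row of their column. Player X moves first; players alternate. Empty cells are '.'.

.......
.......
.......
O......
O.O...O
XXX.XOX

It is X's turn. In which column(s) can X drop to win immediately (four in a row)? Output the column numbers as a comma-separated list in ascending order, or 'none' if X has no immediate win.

col 0: drop X → no win
col 1: drop X → no win
col 2: drop X → no win
col 3: drop X → WIN!
col 4: drop X → no win
col 5: drop X → no win
col 6: drop X → no win

Answer: 3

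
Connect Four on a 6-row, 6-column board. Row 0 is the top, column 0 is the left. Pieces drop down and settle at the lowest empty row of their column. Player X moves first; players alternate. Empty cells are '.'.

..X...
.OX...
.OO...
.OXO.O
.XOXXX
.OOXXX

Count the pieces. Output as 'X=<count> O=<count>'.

X=10 O=9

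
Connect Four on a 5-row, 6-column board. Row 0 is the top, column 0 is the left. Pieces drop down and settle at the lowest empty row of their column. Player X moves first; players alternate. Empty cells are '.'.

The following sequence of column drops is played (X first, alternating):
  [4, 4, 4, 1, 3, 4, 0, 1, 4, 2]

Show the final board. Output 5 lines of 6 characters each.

Answer: ....X.
....O.
....X.
.O..O.
XOOXX.

Derivation:
Move 1: X drops in col 4, lands at row 4
Move 2: O drops in col 4, lands at row 3
Move 3: X drops in col 4, lands at row 2
Move 4: O drops in col 1, lands at row 4
Move 5: X drops in col 3, lands at row 4
Move 6: O drops in col 4, lands at row 1
Move 7: X drops in col 0, lands at row 4
Move 8: O drops in col 1, lands at row 3
Move 9: X drops in col 4, lands at row 0
Move 10: O drops in col 2, lands at row 4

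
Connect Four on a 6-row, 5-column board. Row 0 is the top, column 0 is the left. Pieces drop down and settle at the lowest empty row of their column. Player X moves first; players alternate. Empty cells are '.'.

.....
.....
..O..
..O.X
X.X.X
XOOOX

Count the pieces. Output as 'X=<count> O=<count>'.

X=6 O=5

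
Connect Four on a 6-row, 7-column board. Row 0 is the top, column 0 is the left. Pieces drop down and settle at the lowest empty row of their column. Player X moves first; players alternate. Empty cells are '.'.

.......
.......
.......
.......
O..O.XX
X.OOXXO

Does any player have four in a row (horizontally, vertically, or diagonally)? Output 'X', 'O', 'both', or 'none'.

none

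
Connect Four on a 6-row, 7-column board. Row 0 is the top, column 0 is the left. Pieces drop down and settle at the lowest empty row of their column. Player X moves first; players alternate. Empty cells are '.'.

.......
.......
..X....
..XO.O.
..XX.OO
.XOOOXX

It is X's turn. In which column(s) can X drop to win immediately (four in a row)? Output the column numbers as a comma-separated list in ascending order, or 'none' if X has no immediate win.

Answer: 2

Derivation:
col 0: drop X → no win
col 1: drop X → no win
col 2: drop X → WIN!
col 3: drop X → no win
col 4: drop X → no win
col 5: drop X → no win
col 6: drop X → no win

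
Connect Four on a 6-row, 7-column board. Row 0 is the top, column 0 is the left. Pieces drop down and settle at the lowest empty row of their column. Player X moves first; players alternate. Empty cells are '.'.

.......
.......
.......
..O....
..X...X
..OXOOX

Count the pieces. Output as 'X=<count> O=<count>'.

X=4 O=4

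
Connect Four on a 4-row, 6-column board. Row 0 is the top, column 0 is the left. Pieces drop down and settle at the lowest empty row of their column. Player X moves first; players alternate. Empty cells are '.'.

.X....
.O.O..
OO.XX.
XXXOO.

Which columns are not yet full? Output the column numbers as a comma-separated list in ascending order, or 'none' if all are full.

Answer: 0,2,3,4,5

Derivation:
col 0: top cell = '.' → open
col 1: top cell = 'X' → FULL
col 2: top cell = '.' → open
col 3: top cell = '.' → open
col 4: top cell = '.' → open
col 5: top cell = '.' → open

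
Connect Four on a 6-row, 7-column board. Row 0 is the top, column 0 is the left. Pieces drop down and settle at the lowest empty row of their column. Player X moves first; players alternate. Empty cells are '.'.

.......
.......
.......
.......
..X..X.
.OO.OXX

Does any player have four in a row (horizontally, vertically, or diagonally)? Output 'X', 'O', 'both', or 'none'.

none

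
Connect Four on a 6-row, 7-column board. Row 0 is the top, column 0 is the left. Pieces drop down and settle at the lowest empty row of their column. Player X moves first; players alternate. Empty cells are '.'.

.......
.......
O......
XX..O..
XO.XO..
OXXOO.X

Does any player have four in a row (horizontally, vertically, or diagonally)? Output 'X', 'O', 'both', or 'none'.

none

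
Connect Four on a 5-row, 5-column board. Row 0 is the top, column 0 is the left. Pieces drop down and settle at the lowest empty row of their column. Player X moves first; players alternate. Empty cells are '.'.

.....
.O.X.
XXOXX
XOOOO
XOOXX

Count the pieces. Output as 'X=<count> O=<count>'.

X=9 O=8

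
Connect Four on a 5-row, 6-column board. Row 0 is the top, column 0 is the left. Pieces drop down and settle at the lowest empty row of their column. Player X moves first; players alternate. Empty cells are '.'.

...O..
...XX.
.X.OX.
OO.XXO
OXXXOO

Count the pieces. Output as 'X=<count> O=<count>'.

X=9 O=8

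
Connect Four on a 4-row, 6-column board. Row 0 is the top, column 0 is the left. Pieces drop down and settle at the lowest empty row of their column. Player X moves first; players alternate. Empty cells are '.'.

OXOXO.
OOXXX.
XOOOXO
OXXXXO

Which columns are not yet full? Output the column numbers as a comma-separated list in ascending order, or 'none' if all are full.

Answer: 5

Derivation:
col 0: top cell = 'O' → FULL
col 1: top cell = 'X' → FULL
col 2: top cell = 'O' → FULL
col 3: top cell = 'X' → FULL
col 4: top cell = 'O' → FULL
col 5: top cell = '.' → open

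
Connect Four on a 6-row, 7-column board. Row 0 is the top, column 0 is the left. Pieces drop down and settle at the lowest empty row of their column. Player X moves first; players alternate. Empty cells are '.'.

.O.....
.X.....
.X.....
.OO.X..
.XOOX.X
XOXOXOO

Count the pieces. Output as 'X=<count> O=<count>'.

X=9 O=9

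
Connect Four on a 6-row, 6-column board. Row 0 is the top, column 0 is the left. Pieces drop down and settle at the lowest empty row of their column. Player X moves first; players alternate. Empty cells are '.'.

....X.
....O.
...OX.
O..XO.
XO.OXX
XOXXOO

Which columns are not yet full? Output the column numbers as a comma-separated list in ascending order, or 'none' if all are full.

col 0: top cell = '.' → open
col 1: top cell = '.' → open
col 2: top cell = '.' → open
col 3: top cell = '.' → open
col 4: top cell = 'X' → FULL
col 5: top cell = '.' → open

Answer: 0,1,2,3,5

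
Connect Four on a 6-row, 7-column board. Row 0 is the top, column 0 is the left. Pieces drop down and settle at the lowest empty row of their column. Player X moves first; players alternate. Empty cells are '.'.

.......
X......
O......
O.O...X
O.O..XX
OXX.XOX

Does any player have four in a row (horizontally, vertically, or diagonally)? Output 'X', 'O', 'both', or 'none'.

O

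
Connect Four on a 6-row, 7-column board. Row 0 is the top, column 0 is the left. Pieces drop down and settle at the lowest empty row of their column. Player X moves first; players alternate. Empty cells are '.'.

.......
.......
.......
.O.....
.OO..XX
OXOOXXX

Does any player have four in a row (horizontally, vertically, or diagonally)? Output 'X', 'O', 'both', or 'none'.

none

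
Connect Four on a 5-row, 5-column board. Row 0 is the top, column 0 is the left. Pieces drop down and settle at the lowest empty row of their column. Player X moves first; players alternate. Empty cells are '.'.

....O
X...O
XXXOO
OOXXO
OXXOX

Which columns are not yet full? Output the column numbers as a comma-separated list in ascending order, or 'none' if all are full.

col 0: top cell = '.' → open
col 1: top cell = '.' → open
col 2: top cell = '.' → open
col 3: top cell = '.' → open
col 4: top cell = 'O' → FULL

Answer: 0,1,2,3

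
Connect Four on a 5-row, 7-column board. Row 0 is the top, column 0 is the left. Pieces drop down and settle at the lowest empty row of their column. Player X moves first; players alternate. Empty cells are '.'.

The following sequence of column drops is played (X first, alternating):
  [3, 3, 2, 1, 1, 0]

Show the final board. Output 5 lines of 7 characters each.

Answer: .......
.......
.......
.X.O...
OOXX...

Derivation:
Move 1: X drops in col 3, lands at row 4
Move 2: O drops in col 3, lands at row 3
Move 3: X drops in col 2, lands at row 4
Move 4: O drops in col 1, lands at row 4
Move 5: X drops in col 1, lands at row 3
Move 6: O drops in col 0, lands at row 4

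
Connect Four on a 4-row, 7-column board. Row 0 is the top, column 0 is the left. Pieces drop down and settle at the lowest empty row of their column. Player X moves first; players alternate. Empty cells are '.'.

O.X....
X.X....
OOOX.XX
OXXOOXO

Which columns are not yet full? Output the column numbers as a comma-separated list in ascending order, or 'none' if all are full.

col 0: top cell = 'O' → FULL
col 1: top cell = '.' → open
col 2: top cell = 'X' → FULL
col 3: top cell = '.' → open
col 4: top cell = '.' → open
col 5: top cell = '.' → open
col 6: top cell = '.' → open

Answer: 1,3,4,5,6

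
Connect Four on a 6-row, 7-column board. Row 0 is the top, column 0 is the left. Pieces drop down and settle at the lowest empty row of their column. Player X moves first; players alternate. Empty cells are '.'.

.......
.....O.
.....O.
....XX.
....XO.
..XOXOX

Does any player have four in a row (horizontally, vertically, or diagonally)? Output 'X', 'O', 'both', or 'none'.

none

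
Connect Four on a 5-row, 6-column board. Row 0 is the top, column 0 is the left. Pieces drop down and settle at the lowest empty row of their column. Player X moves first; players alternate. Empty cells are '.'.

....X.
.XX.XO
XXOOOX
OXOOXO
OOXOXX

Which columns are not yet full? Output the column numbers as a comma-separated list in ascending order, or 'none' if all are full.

Answer: 0,1,2,3,5

Derivation:
col 0: top cell = '.' → open
col 1: top cell = '.' → open
col 2: top cell = '.' → open
col 3: top cell = '.' → open
col 4: top cell = 'X' → FULL
col 5: top cell = '.' → open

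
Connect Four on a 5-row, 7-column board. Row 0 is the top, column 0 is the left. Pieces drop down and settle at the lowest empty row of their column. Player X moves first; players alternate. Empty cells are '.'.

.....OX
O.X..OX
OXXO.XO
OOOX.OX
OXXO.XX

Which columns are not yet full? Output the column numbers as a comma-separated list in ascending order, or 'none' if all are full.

Answer: 0,1,2,3,4

Derivation:
col 0: top cell = '.' → open
col 1: top cell = '.' → open
col 2: top cell = '.' → open
col 3: top cell = '.' → open
col 4: top cell = '.' → open
col 5: top cell = 'O' → FULL
col 6: top cell = 'X' → FULL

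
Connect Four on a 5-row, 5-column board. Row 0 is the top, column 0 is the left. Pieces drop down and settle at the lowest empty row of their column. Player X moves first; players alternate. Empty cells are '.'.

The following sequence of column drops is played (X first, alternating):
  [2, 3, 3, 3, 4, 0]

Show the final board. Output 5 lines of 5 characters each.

Move 1: X drops in col 2, lands at row 4
Move 2: O drops in col 3, lands at row 4
Move 3: X drops in col 3, lands at row 3
Move 4: O drops in col 3, lands at row 2
Move 5: X drops in col 4, lands at row 4
Move 6: O drops in col 0, lands at row 4

Answer: .....
.....
...O.
...X.
O.XOX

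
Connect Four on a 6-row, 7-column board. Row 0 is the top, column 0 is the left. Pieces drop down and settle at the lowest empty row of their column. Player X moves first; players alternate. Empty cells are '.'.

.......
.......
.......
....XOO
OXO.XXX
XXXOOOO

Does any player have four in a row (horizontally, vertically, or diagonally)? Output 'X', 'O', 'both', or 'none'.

O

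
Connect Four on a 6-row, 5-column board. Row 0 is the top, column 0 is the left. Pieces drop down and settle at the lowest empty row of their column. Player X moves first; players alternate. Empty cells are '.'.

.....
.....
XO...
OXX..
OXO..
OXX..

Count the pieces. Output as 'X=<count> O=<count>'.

X=6 O=5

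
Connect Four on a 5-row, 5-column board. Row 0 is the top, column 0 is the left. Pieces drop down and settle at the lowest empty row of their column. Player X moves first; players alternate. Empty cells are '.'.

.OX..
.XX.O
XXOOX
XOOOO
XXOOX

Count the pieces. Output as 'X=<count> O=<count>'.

X=10 O=10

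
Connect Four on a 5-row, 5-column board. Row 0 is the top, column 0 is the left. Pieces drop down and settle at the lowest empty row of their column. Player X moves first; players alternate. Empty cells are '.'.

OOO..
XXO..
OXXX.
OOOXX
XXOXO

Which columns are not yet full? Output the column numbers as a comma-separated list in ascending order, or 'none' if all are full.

Answer: 3,4

Derivation:
col 0: top cell = 'O' → FULL
col 1: top cell = 'O' → FULL
col 2: top cell = 'O' → FULL
col 3: top cell = '.' → open
col 4: top cell = '.' → open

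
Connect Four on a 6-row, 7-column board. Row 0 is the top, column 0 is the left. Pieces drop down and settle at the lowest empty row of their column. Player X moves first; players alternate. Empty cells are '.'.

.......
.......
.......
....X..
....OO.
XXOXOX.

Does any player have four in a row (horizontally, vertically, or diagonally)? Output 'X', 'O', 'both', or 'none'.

none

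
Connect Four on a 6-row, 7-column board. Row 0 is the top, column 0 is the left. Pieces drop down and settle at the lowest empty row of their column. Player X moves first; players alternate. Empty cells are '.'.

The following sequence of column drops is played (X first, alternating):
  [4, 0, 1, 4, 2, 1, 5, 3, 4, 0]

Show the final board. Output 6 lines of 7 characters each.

Answer: .......
.......
.......
....X..
OO..O..
OXXOXX.

Derivation:
Move 1: X drops in col 4, lands at row 5
Move 2: O drops in col 0, lands at row 5
Move 3: X drops in col 1, lands at row 5
Move 4: O drops in col 4, lands at row 4
Move 5: X drops in col 2, lands at row 5
Move 6: O drops in col 1, lands at row 4
Move 7: X drops in col 5, lands at row 5
Move 8: O drops in col 3, lands at row 5
Move 9: X drops in col 4, lands at row 3
Move 10: O drops in col 0, lands at row 4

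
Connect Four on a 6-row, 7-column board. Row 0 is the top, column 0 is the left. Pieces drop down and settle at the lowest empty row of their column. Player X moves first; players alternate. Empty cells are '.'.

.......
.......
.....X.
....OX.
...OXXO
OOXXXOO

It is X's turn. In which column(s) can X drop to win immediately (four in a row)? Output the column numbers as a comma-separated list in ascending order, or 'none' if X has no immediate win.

col 0: drop X → no win
col 1: drop X → no win
col 2: drop X → no win
col 3: drop X → no win
col 4: drop X → no win
col 5: drop X → WIN!
col 6: drop X → no win

Answer: 5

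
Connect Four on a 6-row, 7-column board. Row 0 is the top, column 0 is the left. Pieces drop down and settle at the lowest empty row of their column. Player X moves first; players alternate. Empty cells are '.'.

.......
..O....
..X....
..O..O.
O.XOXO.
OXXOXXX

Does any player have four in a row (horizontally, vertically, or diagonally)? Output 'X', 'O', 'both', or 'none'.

none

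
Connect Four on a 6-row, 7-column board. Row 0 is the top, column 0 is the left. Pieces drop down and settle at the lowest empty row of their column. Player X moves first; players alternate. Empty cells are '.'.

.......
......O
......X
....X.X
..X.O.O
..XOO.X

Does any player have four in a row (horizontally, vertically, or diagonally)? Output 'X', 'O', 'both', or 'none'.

none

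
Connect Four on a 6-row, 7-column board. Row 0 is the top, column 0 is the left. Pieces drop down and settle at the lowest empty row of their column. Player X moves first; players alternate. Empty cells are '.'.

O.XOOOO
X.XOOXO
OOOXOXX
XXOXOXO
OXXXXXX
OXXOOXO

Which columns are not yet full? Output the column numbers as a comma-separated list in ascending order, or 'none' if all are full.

col 0: top cell = 'O' → FULL
col 1: top cell = '.' → open
col 2: top cell = 'X' → FULL
col 3: top cell = 'O' → FULL
col 4: top cell = 'O' → FULL
col 5: top cell = 'O' → FULL
col 6: top cell = 'O' → FULL

Answer: 1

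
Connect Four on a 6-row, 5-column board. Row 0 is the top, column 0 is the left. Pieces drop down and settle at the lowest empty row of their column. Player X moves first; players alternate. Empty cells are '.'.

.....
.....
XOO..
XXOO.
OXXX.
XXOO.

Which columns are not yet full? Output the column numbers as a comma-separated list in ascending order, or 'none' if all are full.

col 0: top cell = '.' → open
col 1: top cell = '.' → open
col 2: top cell = '.' → open
col 3: top cell = '.' → open
col 4: top cell = '.' → open

Answer: 0,1,2,3,4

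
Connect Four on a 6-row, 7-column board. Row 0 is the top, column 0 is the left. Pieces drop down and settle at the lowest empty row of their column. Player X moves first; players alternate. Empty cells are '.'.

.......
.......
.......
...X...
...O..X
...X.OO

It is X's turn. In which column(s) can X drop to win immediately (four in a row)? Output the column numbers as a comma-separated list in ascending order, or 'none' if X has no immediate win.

Answer: none

Derivation:
col 0: drop X → no win
col 1: drop X → no win
col 2: drop X → no win
col 3: drop X → no win
col 4: drop X → no win
col 5: drop X → no win
col 6: drop X → no win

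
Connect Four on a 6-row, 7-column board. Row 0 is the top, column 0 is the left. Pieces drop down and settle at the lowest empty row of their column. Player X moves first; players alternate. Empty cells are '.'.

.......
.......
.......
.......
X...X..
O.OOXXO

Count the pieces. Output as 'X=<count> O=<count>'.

X=4 O=4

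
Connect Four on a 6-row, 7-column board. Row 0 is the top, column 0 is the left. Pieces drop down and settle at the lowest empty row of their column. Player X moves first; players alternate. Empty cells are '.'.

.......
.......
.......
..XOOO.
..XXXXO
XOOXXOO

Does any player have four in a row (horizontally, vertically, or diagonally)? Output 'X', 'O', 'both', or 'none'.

X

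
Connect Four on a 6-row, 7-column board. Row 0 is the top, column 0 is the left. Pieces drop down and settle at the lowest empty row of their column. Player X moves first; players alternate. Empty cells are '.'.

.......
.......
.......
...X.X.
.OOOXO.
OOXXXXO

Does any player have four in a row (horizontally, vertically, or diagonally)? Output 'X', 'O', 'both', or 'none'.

X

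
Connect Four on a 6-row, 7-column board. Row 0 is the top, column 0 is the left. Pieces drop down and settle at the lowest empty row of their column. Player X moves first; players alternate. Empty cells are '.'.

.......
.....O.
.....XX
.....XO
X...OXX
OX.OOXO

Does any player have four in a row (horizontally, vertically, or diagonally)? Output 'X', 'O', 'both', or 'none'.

X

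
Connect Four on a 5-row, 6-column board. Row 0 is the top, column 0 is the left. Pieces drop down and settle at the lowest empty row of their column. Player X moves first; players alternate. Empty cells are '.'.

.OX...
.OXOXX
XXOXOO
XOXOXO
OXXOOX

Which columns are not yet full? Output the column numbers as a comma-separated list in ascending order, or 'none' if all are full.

col 0: top cell = '.' → open
col 1: top cell = 'O' → FULL
col 2: top cell = 'X' → FULL
col 3: top cell = '.' → open
col 4: top cell = '.' → open
col 5: top cell = '.' → open

Answer: 0,3,4,5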